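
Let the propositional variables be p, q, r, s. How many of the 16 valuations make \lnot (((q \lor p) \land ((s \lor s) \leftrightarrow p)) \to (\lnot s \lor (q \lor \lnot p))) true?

2

Initial set: {\lnot (((q \lor p) \land ((s \lor s) \leftrightarrow p)) \to (\lnot s \lor (q \lor \lnot p)))}.
\lnot (((q \lor p) \land ((s \lor s) \leftrightarrow p)) \to (\lnot s \lor (q \lor \lnot p))): α-rule — add ((q \lor p) \land ((s \lor s) \leftrightarrow p)), \lnot (\lnot s \lor (q \lor \lnot p)).
((q \lor p) \land ((s \lor s) \leftrightarrow p)): α-rule — add (q \lor p), ((s \lor s) \leftrightarrow p).
\lnot (\lnot s \lor (q \lor \lnot p)): α-rule — add \lnot \lnot s, \lnot (q \lor \lnot p).
\lnot (q \lor \lnot p): α-rule — add \lnot q, \lnot \lnot p.
(q \lor p): β-rule — branch into q  //  p.
  branch 1 (add q):
    × closes — contains both q and \lnot q.
  branch 2 (add p):
    ((s \lor s) \leftrightarrow p): β-rule — branch into (s \lor s), p  //  \lnot (s \lor s), \lnot p.
      branch 2.1 (add (s \lor s), p):
        (s \lor s): β-rule — branch into s  //  s.
          branch 2.1.1 (add s):
            ○ open, literals {p=T, q=F, s=T}.
          branch 2.1.2 (add s):
            ○ open, literals {p=T, q=F, s=T}.
      branch 2.2 (add \lnot (s \lor s), \lnot p):
        × closes — contains both p and \lnot p.
2 branches closed, 2 open.
Each open branch fixes some atoms; the unmentioned ones are free. Counting distinct full assignments: branch {p=T, q=F, s=T} (r) contributes 2 new; branch {p=T, q=F, s=T} (r) contributes 0 new. Total: 2.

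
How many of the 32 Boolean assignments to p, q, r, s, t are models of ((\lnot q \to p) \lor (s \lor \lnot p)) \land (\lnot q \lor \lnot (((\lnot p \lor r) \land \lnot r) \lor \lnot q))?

Initial set: {T (((\lnot q \to p) \lor (s \lor \lnot p)) \land (\lnot q \lor \lnot (((\lnot p \lor r) \land \lnot r) \lor \lnot q)))}.
T (((\lnot q \to p) \lor (s \lor \lnot p)) \land (\lnot q \lor \lnot (((\lnot p \lor r) \land \lnot r) \lor \lnot q))): α-rule — add T ((\lnot q \to p) \lor (s \lor \lnot p)), T (\lnot q \lor \lnot (((\lnot p \lor r) \land \lnot r) \lor \lnot q)).
T ((\lnot q \to p) \lor (s \lor \lnot p)): β-rule — branch into T (\lnot q \to p)  //  T (s \lor \lnot p).
  branch 1 (add T (\lnot q \to p)):
    T (\lnot q \lor \lnot (((\lnot p \lor r) \land \lnot r) \lor \lnot q)): β-rule — branch into T \lnot q  //  T \lnot (((\lnot p \lor r) \land \lnot r) \lor \lnot q).
      branch 1.1 (add T \lnot q):
        T (\lnot q \to p): β-rule — branch into F \lnot q  //  T p.
          branch 1.1.1 (add F \lnot q):
            × closes — contains both q and \lnot q.
          branch 1.1.2 (add T p):
            ○ open, literals {p=true, q=false}.
      branch 1.2 (add T \lnot (((\lnot p \lor r) \land \lnot r) \lor \lnot q)):
        T \lnot (((\lnot p \lor r) \land \lnot r) \lor \lnot q): α-rule — add F ((\lnot p \lor r) \land \lnot r), F \lnot q.
        T (\lnot q \to p): β-rule — branch into F \lnot q  //  T p.
          branch 1.2.1 (add F \lnot q):
            F ((\lnot p \lor r) \land \lnot r): β-rule — branch into F (\lnot p \lor r)  //  F \lnot r.
              branch 1.2.1.1 (add F (\lnot p \lor r)):
                F (\lnot p \lor r): α-rule — add F \lnot p, F r.
                ○ open, literals {p=true, q=true, r=false}.
              branch 1.2.1.2 (add F \lnot r):
                ○ open, literals {q=true, r=true}.
          branch 1.2.2 (add T p):
            F ((\lnot p \lor r) \land \lnot r): β-rule — branch into F (\lnot p \lor r)  //  F \lnot r.
              branch 1.2.2.1 (add F (\lnot p \lor r)):
                F (\lnot p \lor r): α-rule — add F \lnot p, F r.
                ○ open, literals {p=true, q=true, r=false}.
              branch 1.2.2.2 (add F \lnot r):
                ○ open, literals {p=true, q=true, r=true}.
  branch 2 (add T (s \lor \lnot p)):
    T (\lnot q \lor \lnot (((\lnot p \lor r) \land \lnot r) \lor \lnot q)): β-rule — branch into T \lnot q  //  T \lnot (((\lnot p \lor r) \land \lnot r) \lor \lnot q).
      branch 2.1 (add T \lnot q):
        T (s \lor \lnot p): β-rule — branch into T s  //  T \lnot p.
          branch 2.1.1 (add T s):
            ○ open, literals {q=false, s=true}.
          branch 2.1.2 (add T \lnot p):
            ○ open, literals {p=false, q=false}.
      branch 2.2 (add T \lnot (((\lnot p \lor r) \land \lnot r) \lor \lnot q)):
        T \lnot (((\lnot p \lor r) \land \lnot r) \lor \lnot q): α-rule — add F ((\lnot p \lor r) \land \lnot r), F \lnot q.
        T (s \lor \lnot p): β-rule — branch into T s  //  T \lnot p.
          branch 2.2.1 (add T s):
            F ((\lnot p \lor r) \land \lnot r): β-rule — branch into F (\lnot p \lor r)  //  F \lnot r.
              branch 2.2.1.1 (add F (\lnot p \lor r)):
                F (\lnot p \lor r): α-rule — add F \lnot p, F r.
                ○ open, literals {p=true, q=true, r=false, s=true}.
              branch 2.2.1.2 (add F \lnot r):
                ○ open, literals {q=true, r=true, s=true}.
          branch 2.2.2 (add T \lnot p):
            F ((\lnot p \lor r) \land \lnot r): β-rule — branch into F (\lnot p \lor r)  //  F \lnot r.
              branch 2.2.2.1 (add F (\lnot p \lor r)):
                F (\lnot p \lor r): α-rule — add F \lnot p, F r.
                × closes — contains both p and \lnot p.
              branch 2.2.2.2 (add F \lnot r):
                ○ open, literals {p=false, q=true, r=true}.
2 branches closed, 10 open.
Each open branch fixes some atoms; the unmentioned ones are free. Counting distinct full assignments: branch {p=true, q=false} (r, s, t) contributes 8 new; branch {p=true, q=true, r=false} (s, t) contributes 4 new; branch {q=true, r=true} (p, s, t) contributes 8 new; branch {p=true, q=true, r=false} (s, t) contributes 0 new; branch {p=true, q=true, r=true} (s, t) contributes 0 new; branch {q=false, s=true} (p, r, t) contributes 4 new; branch {p=false, q=false} (r, s, t) contributes 4 new; branch {p=true, q=true, r=false, s=true} (t) contributes 0 new; branch {q=true, r=true, s=true} (p, t) contributes 0 new; branch {p=false, q=true, r=true} (s, t) contributes 0 new. Total: 28.

28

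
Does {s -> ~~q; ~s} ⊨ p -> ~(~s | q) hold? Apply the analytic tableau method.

Initial set: {T (s -> ~~q); T ~s; F (p -> ~(~s | q))}.
F (p -> ~(~s | q)): α-rule — add T p, F ~(~s | q).
T (s -> ~~q): β-rule — branch into F s  //  T ~~q.
  branch 1 (add F s):
    F ~(~s | q): β-rule — branch into T ~s  //  T q.
      branch 1.1 (add T ~s):
        ○ open, literals {p=T, s=F}.
      branch 1.2 (add T q):
        ○ open, literals {p=T, q=T, s=F}.
  branch 2 (add T ~~q):
    T ~~q: drop double negation, giving T q.
    F ~(~s | q): β-rule — branch into T ~s  //  T q.
      branch 2.1 (add T ~s):
        ○ open, literals {p=T, q=T, s=F}.
      branch 2.2 (add T q):
        ○ open, literals {p=T, q=T, s=F}.
0 branches closed, 4 open.
An open branch gives a countermodel: p=T, s=F (unmentioned atoms arbitrary); the premises hold there but the conclusion fails.

No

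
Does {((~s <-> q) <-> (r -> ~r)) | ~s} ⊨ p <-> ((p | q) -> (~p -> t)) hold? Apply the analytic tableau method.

Initial set: {(((~s <-> q) <-> (r -> ~r)) | ~s); ~(p <-> ((p | q) -> (~p -> t)))}.
(((~s <-> q) <-> (r -> ~r)) | ~s): β-rule — branch into ((~s <-> q) <-> (r -> ~r))  //  ~s.
  branch 1 (add ((~s <-> q) <-> (r -> ~r))):
    ~(p <-> ((p | q) -> (~p -> t))): β-rule — branch into p, ~((p | q) -> (~p -> t))  //  ~p, ((p | q) -> (~p -> t)).
      branch 1.1 (add p, ~((p | q) -> (~p -> t))):
        ~((p | q) -> (~p -> t)): α-rule — add (p | q), ~(~p -> t).
        ~(~p -> t): α-rule — add ~p, ~t.
        × closes — contains both p and ~p.
      branch 1.2 (add ~p, ((p | q) -> (~p -> t))):
        ((~s <-> q) <-> (r -> ~r)): β-rule — branch into (~s <-> q), (r -> ~r)  //  ~(~s <-> q), ~(r -> ~r).
          branch 1.2.1 (add (~s <-> q), (r -> ~r)):
            ((p | q) -> (~p -> t)): β-rule — branch into ~(p | q)  //  (~p -> t).
              branch 1.2.1.1 (add ~(p | q)):
                ~(p | q): α-rule — add ~p, ~q.
                (~s <-> q): β-rule — branch into ~s, q  //  ~~s, ~q.
                  branch 1.2.1.1.1 (add ~s, q):
                    × closes — contains both q and ~q.
                  branch 1.2.1.1.2 (add ~~s, ~q):
                    (r -> ~r): β-rule — branch into ~r  //  ~r.
                      branch 1.2.1.1.2.1 (add ~r):
                        ○ open, literals {p=false, q=false, r=false, s=true}.
                      branch 1.2.1.1.2.2 (add ~r):
                        ○ open, literals {p=false, q=false, r=false, s=true}.
              branch 1.2.1.2 (add (~p -> t)):
                (~s <-> q): β-rule — branch into ~s, q  //  ~~s, ~q.
                  branch 1.2.1.2.1 (add ~s, q):
                    (r -> ~r): β-rule — branch into ~r  //  ~r.
                      branch 1.2.1.2.1.1 (add ~r):
                        (~p -> t): β-rule — branch into ~~p  //  t.
                          branch 1.2.1.2.1.1.1 (add ~~p):
                            × closes — contains both p and ~p.
                          branch 1.2.1.2.1.1.2 (add t):
                            ○ open, literals {p=false, q=true, r=false, s=false, t=true}.
                      branch 1.2.1.2.1.2 (add ~r):
                        (~p -> t): β-rule — branch into ~~p  //  t.
                          branch 1.2.1.2.1.2.1 (add ~~p):
                            × closes — contains both p and ~p.
                          branch 1.2.1.2.1.2.2 (add t):
                            ○ open, literals {p=false, q=true, r=false, s=false, t=true}.
                  branch 1.2.1.2.2 (add ~~s, ~q):
                    (r -> ~r): β-rule — branch into ~r  //  ~r.
                      branch 1.2.1.2.2.1 (add ~r):
                        (~p -> t): β-rule — branch into ~~p  //  t.
                          branch 1.2.1.2.2.1.1 (add ~~p):
                            × closes — contains both p and ~p.
                          branch 1.2.1.2.2.1.2 (add t):
                            ○ open, literals {p=false, q=false, r=false, s=true, t=true}.
                      branch 1.2.1.2.2.2 (add ~r):
                        (~p -> t): β-rule — branch into ~~p  //  t.
                          branch 1.2.1.2.2.2.1 (add ~~p):
                            × closes — contains both p and ~p.
                          branch 1.2.1.2.2.2.2 (add t):
                            ○ open, literals {p=false, q=false, r=false, s=true, t=true}.
          branch 1.2.2 (add ~(~s <-> q), ~(r -> ~r)):
            ~(r -> ~r): α-rule — add r, ~~r.
            ((p | q) -> (~p -> t)): β-rule — branch into ~(p | q)  //  (~p -> t).
              branch 1.2.2.1 (add ~(p | q)):
                ~(p | q): α-rule — add ~p, ~q.
                ~(~s <-> q): β-rule — branch into ~s, ~q  //  ~~s, q.
                  branch 1.2.2.1.1 (add ~s, ~q):
                    ○ open, literals {p=false, q=false, r=true, s=false}.
                  branch 1.2.2.1.2 (add ~~s, q):
                    × closes — contains both q and ~q.
              branch 1.2.2.2 (add (~p -> t)):
                ~(~s <-> q): β-rule — branch into ~s, ~q  //  ~~s, q.
                  branch 1.2.2.2.1 (add ~s, ~q):
                    (~p -> t): β-rule — branch into ~~p  //  t.
                      branch 1.2.2.2.1.1 (add ~~p):
                        × closes — contains both p and ~p.
                      branch 1.2.2.2.1.2 (add t):
                        ○ open, literals {p=false, q=false, r=true, s=false, t=true}.
                  branch 1.2.2.2.2 (add ~~s, q):
                    (~p -> t): β-rule — branch into ~~p  //  t.
                      branch 1.2.2.2.2.1 (add ~~p):
                        × closes — contains both p and ~p.
                      branch 1.2.2.2.2.2 (add t):
                        ○ open, literals {p=false, q=true, r=true, s=true, t=true}.
  branch 2 (add ~s):
    ~(p <-> ((p | q) -> (~p -> t))): β-rule — branch into p, ~((p | q) -> (~p -> t))  //  ~p, ((p | q) -> (~p -> t)).
      branch 2.1 (add p, ~((p | q) -> (~p -> t))):
        ~((p | q) -> (~p -> t)): α-rule — add (p | q), ~(~p -> t).
        ~(~p -> t): α-rule — add ~p, ~t.
        × closes — contains both p and ~p.
      branch 2.2 (add ~p, ((p | q) -> (~p -> t))):
        ((p | q) -> (~p -> t)): β-rule — branch into ~(p | q)  //  (~p -> t).
          branch 2.2.1 (add ~(p | q)):
            ~(p | q): α-rule — add ~p, ~q.
            ○ open, literals {p=false, q=false, s=false}.
          branch 2.2.2 (add (~p -> t)):
            (~p -> t): β-rule — branch into ~~p  //  t.
              branch 2.2.2.1 (add ~~p):
                × closes — contains both p and ~p.
              branch 2.2.2.2 (add t):
                ○ open, literals {p=false, s=false, t=true}.
11 branches closed, 11 open.
An open branch gives a countermodel: p=false, q=false, r=false, s=true (unmentioned atoms arbitrary); the premises hold there but the conclusion fails.

No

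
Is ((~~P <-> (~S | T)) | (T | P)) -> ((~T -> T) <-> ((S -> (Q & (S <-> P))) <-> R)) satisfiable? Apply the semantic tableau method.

Initial set: {T (((~~P <-> (~S | T)) | (T | P)) -> ((~T -> T) <-> ((S -> (Q & (S <-> P))) <-> R)))}.
T (((~~P <-> (~S | T)) | (T | P)) -> ((~T -> T) <-> ((S -> (Q & (S <-> P))) <-> R))): β-rule — branch into F ((~~P <-> (~S | T)) | (T | P))  //  T ((~T -> T) <-> ((S -> (Q & (S <-> P))) <-> R)).
  branch 1 (add F ((~~P <-> (~S | T)) | (T | P))):
    F ((~~P <-> (~S | T)) | (T | P)): α-rule — add F (~~P <-> (~S | T)), F (T | P).
    F (T | P): α-rule — add F T, F P.
    F (~~P <-> (~S | T)): β-rule — branch into T ~~P, F (~S | T)  //  F ~~P, T (~S | T).
      branch 1.1 (add T ~~P, F (~S | T)):
        T ~~P: drop double negation, giving T P.
        × closes — contains both P and ~P.
      branch 1.2 (add F ~~P, T (~S | T)):
        F ~~P: drop double negation, giving F P.
        T (~S | T): β-rule — branch into T ~S  //  T T.
          branch 1.2.1 (add T ~S):
            ○ open, literals {P=F, S=F, T=F}.
          branch 1.2.2 (add T T):
            × closes — contains both T and ~T.
  branch 2 (add T ((~T -> T) <-> ((S -> (Q & (S <-> P))) <-> R))):
    T ((~T -> T) <-> ((S -> (Q & (S <-> P))) <-> R)): β-rule — branch into T (~T -> T), T ((S -> (Q & (S <-> P))) <-> R)  //  F (~T -> T), F ((S -> (Q & (S <-> P))) <-> R).
      branch 2.1 (add T (~T -> T), T ((S -> (Q & (S <-> P))) <-> R)):
        T (~T -> T): β-rule — branch into F ~T  //  T T.
          branch 2.1.1 (add F ~T):
            T ((S -> (Q & (S <-> P))) <-> R): β-rule — branch into T (S -> (Q & (S <-> P))), T R  //  F (S -> (Q & (S <-> P))), F R.
              branch 2.1.1.1 (add T (S -> (Q & (S <-> P))), T R):
                T (S -> (Q & (S <-> P))): β-rule — branch into F S  //  T (Q & (S <-> P)).
                  branch 2.1.1.1.1 (add F S):
                    ○ open, literals {R=T, S=F, T=T}.
                  branch 2.1.1.1.2 (add T (Q & (S <-> P))):
                    T (Q & (S <-> P)): α-rule — add T Q, T (S <-> P).
                    T (S <-> P): β-rule — branch into T S, T P  //  F S, F P.
                      branch 2.1.1.1.2.1 (add T S, T P):
                        ○ open, literals {P=T, Q=T, R=T, S=T, T=T}.
                      branch 2.1.1.1.2.2 (add F S, F P):
                        ○ open, literals {P=F, Q=T, R=T, S=F, T=T}.
              branch 2.1.1.2 (add F (S -> (Q & (S <-> P))), F R):
                F (S -> (Q & (S <-> P))): α-rule — add T S, F (Q & (S <-> P)).
                F (Q & (S <-> P)): β-rule — branch into F Q  //  F (S <-> P).
                  branch 2.1.1.2.1 (add F Q):
                    ○ open, literals {Q=F, R=F, S=T, T=T}.
                  branch 2.1.1.2.2 (add F (S <-> P)):
                    F (S <-> P): β-rule — branch into T S, F P  //  F S, T P.
                      branch 2.1.1.2.2.1 (add T S, F P):
                        ○ open, literals {P=F, R=F, S=T, T=T}.
                      branch 2.1.1.2.2.2 (add F S, T P):
                        × closes — contains both S and ~S.
          branch 2.1.2 (add T T):
            T ((S -> (Q & (S <-> P))) <-> R): β-rule — branch into T (S -> (Q & (S <-> P))), T R  //  F (S -> (Q & (S <-> P))), F R.
              branch 2.1.2.1 (add T (S -> (Q & (S <-> P))), T R):
                T (S -> (Q & (S <-> P))): β-rule — branch into F S  //  T (Q & (S <-> P)).
                  branch 2.1.2.1.1 (add F S):
                    ○ open, literals {R=T, S=F, T=T}.
                  branch 2.1.2.1.2 (add T (Q & (S <-> P))):
                    T (Q & (S <-> P)): α-rule — add T Q, T (S <-> P).
                    T (S <-> P): β-rule — branch into T S, T P  //  F S, F P.
                      branch 2.1.2.1.2.1 (add T S, T P):
                        ○ open, literals {P=T, Q=T, R=T, S=T, T=T}.
                      branch 2.1.2.1.2.2 (add F S, F P):
                        ○ open, literals {P=F, Q=T, R=T, S=F, T=T}.
              branch 2.1.2.2 (add F (S -> (Q & (S <-> P))), F R):
                F (S -> (Q & (S <-> P))): α-rule — add T S, F (Q & (S <-> P)).
                F (Q & (S <-> P)): β-rule — branch into F Q  //  F (S <-> P).
                  branch 2.1.2.2.1 (add F Q):
                    ○ open, literals {Q=F, R=F, S=T, T=T}.
                  branch 2.1.2.2.2 (add F (S <-> P)):
                    F (S <-> P): β-rule — branch into T S, F P  //  F S, T P.
                      branch 2.1.2.2.2.1 (add T S, F P):
                        ○ open, literals {P=F, R=F, S=T, T=T}.
                      branch 2.1.2.2.2.2 (add F S, T P):
                        × closes — contains both S and ~S.
      branch 2.2 (add F (~T -> T), F ((S -> (Q & (S <-> P))) <-> R)):
        F (~T -> T): α-rule — add T ~T, F T.
        F ((S -> (Q & (S <-> P))) <-> R): β-rule — branch into T (S -> (Q & (S <-> P))), F R  //  F (S -> (Q & (S <-> P))), T R.
          branch 2.2.1 (add T (S -> (Q & (S <-> P))), F R):
            T (S -> (Q & (S <-> P))): β-rule — branch into F S  //  T (Q & (S <-> P)).
              branch 2.2.1.1 (add F S):
                ○ open, literals {R=F, S=F, T=F}.
              branch 2.2.1.2 (add T (Q & (S <-> P))):
                T (Q & (S <-> P)): α-rule — add T Q, T (S <-> P).
                T (S <-> P): β-rule — branch into T S, T P  //  F S, F P.
                  branch 2.2.1.2.1 (add T S, T P):
                    ○ open, literals {P=T, Q=T, R=F, S=T, T=F}.
                  branch 2.2.1.2.2 (add F S, F P):
                    ○ open, literals {P=F, Q=T, R=F, S=F, T=F}.
          branch 2.2.2 (add F (S -> (Q & (S <-> P))), T R):
            F (S -> (Q & (S <-> P))): α-rule — add T S, F (Q & (S <-> P)).
            F (Q & (S <-> P)): β-rule — branch into F Q  //  F (S <-> P).
              branch 2.2.2.1 (add F Q):
                ○ open, literals {Q=F, R=T, S=T, T=F}.
              branch 2.2.2.2 (add F (S <-> P)):
                F (S <-> P): β-rule — branch into T S, F P  //  F S, T P.
                  branch 2.2.2.2.1 (add T S, F P):
                    ○ open, literals {P=F, R=T, S=T, T=F}.
                  branch 2.2.2.2.2 (add F S, T P):
                    × closes — contains both S and ~S.
5 branches closed, 16 open.
An open branch gives a satisfying assignment: P=F, S=F, T=F.

Satisfiable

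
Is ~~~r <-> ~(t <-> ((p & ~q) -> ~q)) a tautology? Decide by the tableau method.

Not valid

Assume the negation and expand:
Initial set: {~(~~~r <-> ~(t <-> ((p & ~q) -> ~q)))}.
~(~~~r <-> ~(t <-> ((p & ~q) -> ~q))): β-rule — branch into ~~~r, ~~(t <-> ((p & ~q) -> ~q))  //  ~~~~r, ~(t <-> ((p & ~q) -> ~q)).
  branch 1 (add ~~~r, ~~(t <-> ((p & ~q) -> ~q))):
    ~~~r: drop double negation, giving ~r.
    ~~(t <-> ((p & ~q) -> ~q)): β-rule — branch into t, ((p & ~q) -> ~q)  //  ~t, ~((p & ~q) -> ~q).
      branch 1.1 (add t, ((p & ~q) -> ~q)):
        ((p & ~q) -> ~q): β-rule — branch into ~(p & ~q)  //  ~q.
          branch 1.1.1 (add ~(p & ~q)):
            ~(p & ~q): β-rule — branch into ~p  //  ~~q.
              branch 1.1.1.1 (add ~p):
                ○ open, literals {p=0, r=0, t=1}.
              branch 1.1.1.2 (add ~~q):
                ○ open, literals {q=1, r=0, t=1}.
          branch 1.1.2 (add ~q):
            ○ open, literals {q=0, r=0, t=1}.
      branch 1.2 (add ~t, ~((p & ~q) -> ~q)):
        ~((p & ~q) -> ~q): α-rule — add (p & ~q), ~~q.
        (p & ~q): α-rule — add p, ~q.
        × closes — contains both q and ~q.
  branch 2 (add ~~~~r, ~(t <-> ((p & ~q) -> ~q))):
    ~~~~r: drop double negation, giving ~~r.
    ~(t <-> ((p & ~q) -> ~q)): β-rule — branch into t, ~((p & ~q) -> ~q)  //  ~t, ((p & ~q) -> ~q).
      branch 2.1 (add t, ~((p & ~q) -> ~q)):
        ~((p & ~q) -> ~q): α-rule — add (p & ~q), ~~q.
        (p & ~q): α-rule — add p, ~q.
        × closes — contains both q and ~q.
      branch 2.2 (add ~t, ((p & ~q) -> ~q)):
        ((p & ~q) -> ~q): β-rule — branch into ~(p & ~q)  //  ~q.
          branch 2.2.1 (add ~(p & ~q)):
            ~(p & ~q): β-rule — branch into ~p  //  ~~q.
              branch 2.2.1.1 (add ~p):
                ○ open, literals {p=0, r=1, t=0}.
              branch 2.2.1.2 (add ~~q):
                ○ open, literals {q=1, r=1, t=0}.
          branch 2.2.2 (add ~q):
            ○ open, literals {q=0, r=1, t=0}.
2 branches closed, 6 open.
An open branch gives a countermodel: p=0, r=0, t=1 (unmentioned atoms arbitrary); under it the original formula is false.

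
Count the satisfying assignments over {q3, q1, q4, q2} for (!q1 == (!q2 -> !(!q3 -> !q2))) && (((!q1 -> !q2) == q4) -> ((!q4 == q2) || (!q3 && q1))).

Initial set: {((!q1 == (!q2 -> !(!q3 -> !q2))) && (((!q1 -> !q2) == q4) -> ((!q4 == q2) || (!q3 && q1))))}.
((!q1 == (!q2 -> !(!q3 -> !q2))) && (((!q1 -> !q2) == q4) -> ((!q4 == q2) || (!q3 && q1)))): α-rule — add (!q1 == (!q2 -> !(!q3 -> !q2))), (((!q1 -> !q2) == q4) -> ((!q4 == q2) || (!q3 && q1))).
(!q1 == (!q2 -> !(!q3 -> !q2))): β-rule — branch into !q1, (!q2 -> !(!q3 -> !q2))  //  !!q1, !(!q2 -> !(!q3 -> !q2)).
  branch 1 (add !q1, (!q2 -> !(!q3 -> !q2))):
    (((!q1 -> !q2) == q4) -> ((!q4 == q2) || (!q3 && q1))): β-rule — branch into !((!q1 -> !q2) == q4)  //  ((!q4 == q2) || (!q3 && q1)).
      branch 1.1 (add !((!q1 -> !q2) == q4)):
        (!q2 -> !(!q3 -> !q2)): β-rule — branch into !!q2  //  !(!q3 -> !q2).
          branch 1.1.1 (add !!q2):
            !((!q1 -> !q2) == q4): β-rule — branch into (!q1 -> !q2), !q4  //  !(!q1 -> !q2), q4.
              branch 1.1.1.1 (add (!q1 -> !q2), !q4):
                (!q1 -> !q2): β-rule — branch into !!q1  //  !q2.
                  branch 1.1.1.1.1 (add !!q1):
                    × closes — contains both q1 and !q1.
                  branch 1.1.1.1.2 (add !q2):
                    × closes — contains both q2 and !q2.
              branch 1.1.1.2 (add !(!q1 -> !q2), q4):
                !(!q1 -> !q2): α-rule — add !q1, !!q2.
                ○ open, literals {q1=false, q2=true, q4=true}.
          branch 1.1.2 (add !(!q3 -> !q2)):
            !(!q3 -> !q2): α-rule — add !q3, !!q2.
            !((!q1 -> !q2) == q4): β-rule — branch into (!q1 -> !q2), !q4  //  !(!q1 -> !q2), q4.
              branch 1.1.2.1 (add (!q1 -> !q2), !q4):
                (!q1 -> !q2): β-rule — branch into !!q1  //  !q2.
                  branch 1.1.2.1.1 (add !!q1):
                    × closes — contains both q1 and !q1.
                  branch 1.1.2.1.2 (add !q2):
                    × closes — contains both q2 and !q2.
              branch 1.1.2.2 (add !(!q1 -> !q2), q4):
                !(!q1 -> !q2): α-rule — add !q1, !!q2.
                ○ open, literals {q1=false, q2=true, q3=false, q4=true}.
      branch 1.2 (add ((!q4 == q2) || (!q3 && q1))):
        (!q2 -> !(!q3 -> !q2)): β-rule — branch into !!q2  //  !(!q3 -> !q2).
          branch 1.2.1 (add !!q2):
            ((!q4 == q2) || (!q3 && q1)): β-rule — branch into (!q4 == q2)  //  (!q3 && q1).
              branch 1.2.1.1 (add (!q4 == q2)):
                (!q4 == q2): β-rule — branch into !q4, q2  //  !!q4, !q2.
                  branch 1.2.1.1.1 (add !q4, q2):
                    ○ open, literals {q1=false, q2=true, q4=false}.
                  branch 1.2.1.1.2 (add !!q4, !q2):
                    × closes — contains both q2 and !q2.
              branch 1.2.1.2 (add (!q3 && q1)):
                (!q3 && q1): α-rule — add !q3, q1.
                × closes — contains both q1 and !q1.
          branch 1.2.2 (add !(!q3 -> !q2)):
            !(!q3 -> !q2): α-rule — add !q3, !!q2.
            ((!q4 == q2) || (!q3 && q1)): β-rule — branch into (!q4 == q2)  //  (!q3 && q1).
              branch 1.2.2.1 (add (!q4 == q2)):
                (!q4 == q2): β-rule — branch into !q4, q2  //  !!q4, !q2.
                  branch 1.2.2.1.1 (add !q4, q2):
                    ○ open, literals {q1=false, q2=true, q3=false, q4=false}.
                  branch 1.2.2.1.2 (add !!q4, !q2):
                    × closes — contains both q2 and !q2.
              branch 1.2.2.2 (add (!q3 && q1)):
                (!q3 && q1): α-rule — add !q3, q1.
                × closes — contains both q1 and !q1.
  branch 2 (add !!q1, !(!q2 -> !(!q3 -> !q2))):
    !(!q2 -> !(!q3 -> !q2)): α-rule — add !q2, !!(!q3 -> !q2).
    (((!q1 -> !q2) == q4) -> ((!q4 == q2) || (!q3 && q1))): β-rule — branch into !((!q1 -> !q2) == q4)  //  ((!q4 == q2) || (!q3 && q1)).
      branch 2.1 (add !((!q1 -> !q2) == q4)):
        !!(!q3 -> !q2): β-rule — branch into !!q3  //  !q2.
          branch 2.1.1 (add !!q3):
            !((!q1 -> !q2) == q4): β-rule — branch into (!q1 -> !q2), !q4  //  !(!q1 -> !q2), q4.
              branch 2.1.1.1 (add (!q1 -> !q2), !q4):
                (!q1 -> !q2): β-rule — branch into !!q1  //  !q2.
                  branch 2.1.1.1.1 (add !!q1):
                    ○ open, literals {q1=true, q2=false, q3=true, q4=false}.
                  branch 2.1.1.1.2 (add !q2):
                    ○ open, literals {q1=true, q2=false, q3=true, q4=false}.
              branch 2.1.1.2 (add !(!q1 -> !q2), q4):
                !(!q1 -> !q2): α-rule — add !q1, !!q2.
                × closes — contains both q1 and !q1.
          branch 2.1.2 (add !q2):
            !((!q1 -> !q2) == q4): β-rule — branch into (!q1 -> !q2), !q4  //  !(!q1 -> !q2), q4.
              branch 2.1.2.1 (add (!q1 -> !q2), !q4):
                (!q1 -> !q2): β-rule — branch into !!q1  //  !q2.
                  branch 2.1.2.1.1 (add !!q1):
                    ○ open, literals {q1=true, q2=false, q4=false}.
                  branch 2.1.2.1.2 (add !q2):
                    ○ open, literals {q1=true, q2=false, q4=false}.
              branch 2.1.2.2 (add !(!q1 -> !q2), q4):
                !(!q1 -> !q2): α-rule — add !q1, !!q2.
                × closes — contains both q1 and !q1.
      branch 2.2 (add ((!q4 == q2) || (!q3 && q1))):
        !!(!q3 -> !q2): β-rule — branch into !!q3  //  !q2.
          branch 2.2.1 (add !!q3):
            ((!q4 == q2) || (!q3 && q1)): β-rule — branch into (!q4 == q2)  //  (!q3 && q1).
              branch 2.2.1.1 (add (!q4 == q2)):
                (!q4 == q2): β-rule — branch into !q4, q2  //  !!q4, !q2.
                  branch 2.2.1.1.1 (add !q4, q2):
                    × closes — contains both q2 and !q2.
                  branch 2.2.1.1.2 (add !!q4, !q2):
                    ○ open, literals {q1=true, q2=false, q3=true, q4=true}.
              branch 2.2.1.2 (add (!q3 && q1)):
                (!q3 && q1): α-rule — add !q3, q1.
                × closes — contains both q3 and !q3.
          branch 2.2.2 (add !q2):
            ((!q4 == q2) || (!q3 && q1)): β-rule — branch into (!q4 == q2)  //  (!q3 && q1).
              branch 2.2.2.1 (add (!q4 == q2)):
                (!q4 == q2): β-rule — branch into !q4, q2  //  !!q4, !q2.
                  branch 2.2.2.1.1 (add !q4, q2):
                    × closes — contains both q2 and !q2.
                  branch 2.2.2.1.2 (add !!q4, !q2):
                    ○ open, literals {q1=true, q2=false, q4=true}.
              branch 2.2.2.2 (add (!q3 && q1)):
                (!q3 && q1): α-rule — add !q3, q1.
                ○ open, literals {q1=true, q2=false, q3=false}.
13 branches closed, 11 open.
Each open branch fixes some atoms; the unmentioned ones are free. Counting distinct full assignments: branch {q1=false, q2=true, q4=true} (q3) contributes 2 new; branch {q1=false, q2=true, q3=false, q4=true} (none free) contributes 0 new; branch {q1=false, q2=true, q4=false} (q3) contributes 2 new; branch {q1=false, q2=true, q3=false, q4=false} (none free) contributes 0 new; branch {q1=true, q2=false, q3=true, q4=false} (none free) contributes 1 new; branch {q1=true, q2=false, q3=true, q4=false} (none free) contributes 0 new; branch {q1=true, q2=false, q4=false} (q3) contributes 1 new; branch {q1=true, q2=false, q4=false} (q3) contributes 0 new; branch {q1=true, q2=false, q3=true, q4=true} (none free) contributes 1 new; branch {q1=true, q2=false, q4=true} (q3) contributes 1 new; branch {q1=true, q2=false, q3=false} (q4) contributes 0 new. Total: 8.

8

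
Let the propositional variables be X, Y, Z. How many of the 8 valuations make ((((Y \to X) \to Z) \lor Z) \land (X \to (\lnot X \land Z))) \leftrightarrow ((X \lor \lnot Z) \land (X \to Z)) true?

3

Initial set: {(((((Y \to X) \to Z) \lor Z) \land (X \to (\lnot X \land Z))) \leftrightarrow ((X \lor \lnot Z) \land (X \to Z)))}.
(((((Y \to X) \to Z) \lor Z) \land (X \to (\lnot X \land Z))) \leftrightarrow ((X \lor \lnot Z) \land (X \to Z))): β-rule — branch into ((((Y \to X) \to Z) \lor Z) \land (X \to (\lnot X \land Z))), ((X \lor \lnot Z) \land (X \to Z))  //  \lnot ((((Y \to X) \to Z) \lor Z) \land (X \to (\lnot X \land Z))), \lnot ((X \lor \lnot Z) \land (X \to Z)).
  branch 1 (add ((((Y \to X) \to Z) \lor Z) \land (X \to (\lnot X \land Z))), ((X \lor \lnot Z) \land (X \to Z))):
    ((((Y \to X) \to Z) \lor Z) \land (X \to (\lnot X \land Z))): α-rule — add (((Y \to X) \to Z) \lor Z), (X \to (\lnot X \land Z)).
    ((X \lor \lnot Z) \land (X \to Z)): α-rule — add (X \lor \lnot Z), (X \to Z).
    (((Y \to X) \to Z) \lor Z): β-rule — branch into ((Y \to X) \to Z)  //  Z.
      branch 1.1 (add ((Y \to X) \to Z)):
        (X \to (\lnot X \land Z)): β-rule — branch into \lnot X  //  (\lnot X \land Z).
          branch 1.1.1 (add \lnot X):
            (X \lor \lnot Z): β-rule — branch into X  //  \lnot Z.
              branch 1.1.1.1 (add X):
                × closes — contains both X and \lnot X.
              branch 1.1.1.2 (add \lnot Z):
                (X \to Z): β-rule — branch into \lnot X  //  Z.
                  branch 1.1.1.2.1 (add \lnot X):
                    ((Y \to X) \to Z): β-rule — branch into \lnot (Y \to X)  //  Z.
                      branch 1.1.1.2.1.1 (add \lnot (Y \to X)):
                        \lnot (Y \to X): α-rule — add Y, \lnot X.
                        ○ open, literals {X=false, Y=true, Z=false}.
                      branch 1.1.1.2.1.2 (add Z):
                        × closes — contains both Z and \lnot Z.
                  branch 1.1.1.2.2 (add Z):
                    × closes — contains both Z and \lnot Z.
          branch 1.1.2 (add (\lnot X \land Z)):
            (\lnot X \land Z): α-rule — add \lnot X, Z.
            (X \lor \lnot Z): β-rule — branch into X  //  \lnot Z.
              branch 1.1.2.1 (add X):
                × closes — contains both X and \lnot X.
              branch 1.1.2.2 (add \lnot Z):
                × closes — contains both Z and \lnot Z.
      branch 1.2 (add Z):
        (X \to (\lnot X \land Z)): β-rule — branch into \lnot X  //  (\lnot X \land Z).
          branch 1.2.1 (add \lnot X):
            (X \lor \lnot Z): β-rule — branch into X  //  \lnot Z.
              branch 1.2.1.1 (add X):
                × closes — contains both X and \lnot X.
              branch 1.2.1.2 (add \lnot Z):
                × closes — contains both Z and \lnot Z.
          branch 1.2.2 (add (\lnot X \land Z)):
            (\lnot X \land Z): α-rule — add \lnot X, Z.
            (X \lor \lnot Z): β-rule — branch into X  //  \lnot Z.
              branch 1.2.2.1 (add X):
                × closes — contains both X and \lnot X.
              branch 1.2.2.2 (add \lnot Z):
                × closes — contains both Z and \lnot Z.
  branch 2 (add \lnot ((((Y \to X) \to Z) \lor Z) \land (X \to (\lnot X \land Z))), \lnot ((X \lor \lnot Z) \land (X \to Z))):
    \lnot ((((Y \to X) \to Z) \lor Z) \land (X \to (\lnot X \land Z))): β-rule — branch into \lnot (((Y \to X) \to Z) \lor Z)  //  \lnot (X \to (\lnot X \land Z)).
      branch 2.1 (add \lnot (((Y \to X) \to Z) \lor Z)):
        \lnot (((Y \to X) \to Z) \lor Z): α-rule — add \lnot ((Y \to X) \to Z), \lnot Z.
        \lnot ((Y \to X) \to Z): α-rule — add (Y \to X), \lnot Z.
        \lnot ((X \lor \lnot Z) \land (X \to Z)): β-rule — branch into \lnot (X \lor \lnot Z)  //  \lnot (X \to Z).
          branch 2.1.1 (add \lnot (X \lor \lnot Z)):
            \lnot (X \lor \lnot Z): α-rule — add \lnot X, \lnot \lnot Z.
            × closes — contains both Z and \lnot Z.
          branch 2.1.2 (add \lnot (X \to Z)):
            \lnot (X \to Z): α-rule — add X, \lnot Z.
            (Y \to X): β-rule — branch into \lnot Y  //  X.
              branch 2.1.2.1 (add \lnot Y):
                ○ open, literals {X=true, Y=false, Z=false}.
              branch 2.1.2.2 (add X):
                ○ open, literals {X=true, Z=false}.
      branch 2.2 (add \lnot (X \to (\lnot X \land Z))):
        \lnot (X \to (\lnot X \land Z)): α-rule — add X, \lnot (\lnot X \land Z).
        \lnot ((X \lor \lnot Z) \land (X \to Z)): β-rule — branch into \lnot (X \lor \lnot Z)  //  \lnot (X \to Z).
          branch 2.2.1 (add \lnot (X \lor \lnot Z)):
            \lnot (X \lor \lnot Z): α-rule — add \lnot X, \lnot \lnot Z.
            × closes — contains both X and \lnot X.
          branch 2.2.2 (add \lnot (X \to Z)):
            \lnot (X \to Z): α-rule — add X, \lnot Z.
            \lnot (\lnot X \land Z): β-rule — branch into \lnot \lnot X  //  \lnot Z.
              branch 2.2.2.1 (add \lnot \lnot X):
                ○ open, literals {X=true, Z=false}.
              branch 2.2.2.2 (add \lnot Z):
                ○ open, literals {X=true, Z=false}.
11 branches closed, 5 open.
Each open branch fixes some atoms; the unmentioned ones are free. Counting distinct full assignments: branch {X=false, Y=true, Z=false} (none free) contributes 1 new; branch {X=true, Y=false, Z=false} (none free) contributes 1 new; branch {X=true, Z=false} (Y) contributes 1 new; branch {X=true, Z=false} (Y) contributes 0 new; branch {X=true, Z=false} (Y) contributes 0 new. Total: 3.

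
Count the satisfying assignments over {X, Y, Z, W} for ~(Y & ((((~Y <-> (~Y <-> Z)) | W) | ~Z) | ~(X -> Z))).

8

Initial set: {~(Y & ((((~Y <-> (~Y <-> Z)) | W) | ~Z) | ~(X -> Z)))}.
~(Y & ((((~Y <-> (~Y <-> Z)) | W) | ~Z) | ~(X -> Z))): β-rule — branch into ~Y  //  ~((((~Y <-> (~Y <-> Z)) | W) | ~Z) | ~(X -> Z)).
  branch 1 (add ~Y):
    ○ open, literals {Y=0}.
  branch 2 (add ~((((~Y <-> (~Y <-> Z)) | W) | ~Z) | ~(X -> Z))):
    ~((((~Y <-> (~Y <-> Z)) | W) | ~Z) | ~(X -> Z)): α-rule — add ~(((~Y <-> (~Y <-> Z)) | W) | ~Z), ~~(X -> Z).
    ~(((~Y <-> (~Y <-> Z)) | W) | ~Z): α-rule — add ~((~Y <-> (~Y <-> Z)) | W), ~~Z.
    ~((~Y <-> (~Y <-> Z)) | W): α-rule — add ~(~Y <-> (~Y <-> Z)), ~W.
    ~~(X -> Z): β-rule — branch into ~X  //  Z.
      branch 2.1 (add ~X):
        ~(~Y <-> (~Y <-> Z)): β-rule — branch into ~Y, ~(~Y <-> Z)  //  ~~Y, (~Y <-> Z).
          branch 2.1.1 (add ~Y, ~(~Y <-> Z)):
            ~(~Y <-> Z): β-rule — branch into ~Y, ~Z  //  ~~Y, Z.
              branch 2.1.1.1 (add ~Y, ~Z):
                × closes — contains both Z and ~Z.
              branch 2.1.1.2 (add ~~Y, Z):
                × closes — contains both Y and ~Y.
          branch 2.1.2 (add ~~Y, (~Y <-> Z)):
            (~Y <-> Z): β-rule — branch into ~Y, Z  //  ~~Y, ~Z.
              branch 2.1.2.1 (add ~Y, Z):
                × closes — contains both Y and ~Y.
              branch 2.1.2.2 (add ~~Y, ~Z):
                × closes — contains both Z and ~Z.
      branch 2.2 (add Z):
        ~(~Y <-> (~Y <-> Z)): β-rule — branch into ~Y, ~(~Y <-> Z)  //  ~~Y, (~Y <-> Z).
          branch 2.2.1 (add ~Y, ~(~Y <-> Z)):
            ~(~Y <-> Z): β-rule — branch into ~Y, ~Z  //  ~~Y, Z.
              branch 2.2.1.1 (add ~Y, ~Z):
                × closes — contains both Z and ~Z.
              branch 2.2.1.2 (add ~~Y, Z):
                × closes — contains both Y and ~Y.
          branch 2.2.2 (add ~~Y, (~Y <-> Z)):
            (~Y <-> Z): β-rule — branch into ~Y, Z  //  ~~Y, ~Z.
              branch 2.2.2.1 (add ~Y, Z):
                × closes — contains both Y and ~Y.
              branch 2.2.2.2 (add ~~Y, ~Z):
                × closes — contains both Z and ~Z.
8 branches closed, 1 open.
Each open branch fixes some atoms; the unmentioned ones are free. Counting distinct full assignments: branch {Y=0} (X, Z, W) contributes 8 new. Total: 8.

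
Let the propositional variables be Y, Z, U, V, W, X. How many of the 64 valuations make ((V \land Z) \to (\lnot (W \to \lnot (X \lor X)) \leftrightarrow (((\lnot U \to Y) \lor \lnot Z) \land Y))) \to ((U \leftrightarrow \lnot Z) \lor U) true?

Initial set: {T (((V \land Z) \to (\lnot (W \to \lnot (X \lor X)) \leftrightarrow (((\lnot U \to Y) \lor \lnot Z) \land Y))) \to ((U \leftrightarrow \lnot Z) \lor U))}.
T (((V \land Z) \to (\lnot (W \to \lnot (X \lor X)) \leftrightarrow (((\lnot U \to Y) \lor \lnot Z) \land Y))) \to ((U \leftrightarrow \lnot Z) \lor U)): β-rule — branch into F ((V \land Z) \to (\lnot (W \to \lnot (X \lor X)) \leftrightarrow (((\lnot U \to Y) \lor \lnot Z) \land Y)))  //  T ((U \leftrightarrow \lnot Z) \lor U).
  branch 1 (add F ((V \land Z) \to (\lnot (W \to \lnot (X \lor X)) \leftrightarrow (((\lnot U \to Y) \lor \lnot Z) \land Y)))):
    F ((V \land Z) \to (\lnot (W \to \lnot (X \lor X)) \leftrightarrow (((\lnot U \to Y) \lor \lnot Z) \land Y))): α-rule — add T (V \land Z), F (\lnot (W \to \lnot (X \lor X)) \leftrightarrow (((\lnot U \to Y) \lor \lnot Z) \land Y)).
    T (V \land Z): α-rule — add T V, T Z.
    F (\lnot (W \to \lnot (X \lor X)) \leftrightarrow (((\lnot U \to Y) \lor \lnot Z) \land Y)): β-rule — branch into T \lnot (W \to \lnot (X \lor X)), F (((\lnot U \to Y) \lor \lnot Z) \land Y)  //  F \lnot (W \to \lnot (X \lor X)), T (((\lnot U \to Y) \lor \lnot Z) \land Y).
      branch 1.1 (add T \lnot (W \to \lnot (X \lor X)), F (((\lnot U \to Y) \lor \lnot Z) \land Y)):
        T \lnot (W \to \lnot (X \lor X)): α-rule — add T W, F \lnot (X \lor X).
        F (((\lnot U \to Y) \lor \lnot Z) \land Y): β-rule — branch into F ((\lnot U \to Y) \lor \lnot Z)  //  F Y.
          branch 1.1.1 (add F ((\lnot U \to Y) \lor \lnot Z)):
            F ((\lnot U \to Y) \lor \lnot Z): α-rule — add F (\lnot U \to Y), F \lnot Z.
            F (\lnot U \to Y): α-rule — add T \lnot U, F Y.
            F \lnot (X \lor X): β-rule — branch into T X  //  T X.
              branch 1.1.1.1 (add T X):
                ○ open, literals {U=F, V=T, W=T, X=T, Y=F, Z=T}.
              branch 1.1.1.2 (add T X):
                ○ open, literals {U=F, V=T, W=T, X=T, Y=F, Z=T}.
          branch 1.1.2 (add F Y):
            F \lnot (X \lor X): β-rule — branch into T X  //  T X.
              branch 1.1.2.1 (add T X):
                ○ open, literals {V=T, W=T, X=T, Y=F, Z=T}.
              branch 1.1.2.2 (add T X):
                ○ open, literals {V=T, W=T, X=T, Y=F, Z=T}.
      branch 1.2 (add F \lnot (W \to \lnot (X \lor X)), T (((\lnot U \to Y) \lor \lnot Z) \land Y)):
        T (((\lnot U \to Y) \lor \lnot Z) \land Y): α-rule — add T ((\lnot U \to Y) \lor \lnot Z), T Y.
        F \lnot (W \to \lnot (X \lor X)): β-rule — branch into F W  //  T \lnot (X \lor X).
          branch 1.2.1 (add F W):
            T ((\lnot U \to Y) \lor \lnot Z): β-rule — branch into T (\lnot U \to Y)  //  T \lnot Z.
              branch 1.2.1.1 (add T (\lnot U \to Y)):
                T (\lnot U \to Y): β-rule — branch into F \lnot U  //  T Y.
                  branch 1.2.1.1.1 (add F \lnot U):
                    ○ open, literals {U=T, V=T, W=F, Y=T, Z=T}.
                  branch 1.2.1.1.2 (add T Y):
                    ○ open, literals {V=T, W=F, Y=T, Z=T}.
              branch 1.2.1.2 (add T \lnot Z):
                × closes — contains both Z and \lnot Z.
          branch 1.2.2 (add T \lnot (X \lor X)):
            T \lnot (X \lor X): α-rule — add F X, F X.
            T ((\lnot U \to Y) \lor \lnot Z): β-rule — branch into T (\lnot U \to Y)  //  T \lnot Z.
              branch 1.2.2.1 (add T (\lnot U \to Y)):
                T (\lnot U \to Y): β-rule — branch into F \lnot U  //  T Y.
                  branch 1.2.2.1.1 (add F \lnot U):
                    ○ open, literals {U=T, V=T, X=F, Y=T, Z=T}.
                  branch 1.2.2.1.2 (add T Y):
                    ○ open, literals {V=T, X=F, Y=T, Z=T}.
              branch 1.2.2.2 (add T \lnot Z):
                × closes — contains both Z and \lnot Z.
  branch 2 (add T ((U \leftrightarrow \lnot Z) \lor U)):
    T ((U \leftrightarrow \lnot Z) \lor U): β-rule — branch into T (U \leftrightarrow \lnot Z)  //  T U.
      branch 2.1 (add T (U \leftrightarrow \lnot Z)):
        T (U \leftrightarrow \lnot Z): β-rule — branch into T U, T \lnot Z  //  F U, F \lnot Z.
          branch 2.1.1 (add T U, T \lnot Z):
            ○ open, literals {U=T, Z=F}.
          branch 2.1.2 (add F U, F \lnot Z):
            ○ open, literals {U=F, Z=T}.
      branch 2.2 (add T U):
        ○ open, literals {U=T}.
2 branches closed, 11 open.
Each open branch fixes some atoms; the unmentioned ones are free. Counting distinct full assignments: branch {U=F, V=T, W=T, X=T, Y=F, Z=T} (none free) contributes 1 new; branch {U=F, V=T, W=T, X=T, Y=F, Z=T} (none free) contributes 0 new; branch {V=T, W=T, X=T, Y=F, Z=T} (U) contributes 1 new; branch {V=T, W=T, X=T, Y=F, Z=T} (U) contributes 0 new; branch {U=T, V=T, W=F, Y=T, Z=T} (X) contributes 2 new; branch {V=T, W=F, Y=T, Z=T} (U, X) contributes 2 new; branch {U=T, V=T, X=F, Y=T, Z=T} (W) contributes 1 new; branch {V=T, X=F, Y=T, Z=T} (U, W) contributes 1 new; branch {U=T, Z=F} (Y, V, W, X) contributes 16 new; branch {U=F, Z=T} (Y, V, W, X) contributes 12 new; branch {U=T} (Y, Z, V, W, X) contributes 12 new. Total: 48.

48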